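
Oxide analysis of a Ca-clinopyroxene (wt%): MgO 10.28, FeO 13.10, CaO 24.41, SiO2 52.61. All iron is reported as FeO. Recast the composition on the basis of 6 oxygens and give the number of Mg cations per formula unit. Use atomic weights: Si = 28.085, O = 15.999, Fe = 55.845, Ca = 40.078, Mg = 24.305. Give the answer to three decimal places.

0.583 Mg apfu

10.28 wt% MgO ÷ 40.304 g/mol = 0.25506 mol, giving 0.25506 Mg and 0.25506 O.
13.10 wt% FeO ÷ 71.844 g/mol = 0.18234 mol, giving 0.18234 Fe and 0.18234 O.
24.41 wt% CaO ÷ 56.077 g/mol = 0.43529 mol, giving 0.43529 Ca and 0.43529 O.
52.61 wt% SiO2 ÷ 60.083 g/mol = 0.87562 mol, giving 0.87562 Si and 1.75124 O.
Oxygen sums to 2.62393; scaling by 6/2.62393 = 2.28665 puts the formula on 6 O.
Mg: 0.25506 × 2.28665 = 0.583 atoms per formula unit.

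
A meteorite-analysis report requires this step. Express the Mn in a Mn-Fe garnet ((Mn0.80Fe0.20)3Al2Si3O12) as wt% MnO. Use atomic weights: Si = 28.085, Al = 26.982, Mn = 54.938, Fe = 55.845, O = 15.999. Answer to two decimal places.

Formula mass = 495.565 g/mol.
2.40 Mn → 2.4000 mol MnO per formula unit; M(MnO) = 70.937, so MnO mass = 170.249 g.
170.249/495.565 × 100 = 34.35 wt%.

34.35 wt%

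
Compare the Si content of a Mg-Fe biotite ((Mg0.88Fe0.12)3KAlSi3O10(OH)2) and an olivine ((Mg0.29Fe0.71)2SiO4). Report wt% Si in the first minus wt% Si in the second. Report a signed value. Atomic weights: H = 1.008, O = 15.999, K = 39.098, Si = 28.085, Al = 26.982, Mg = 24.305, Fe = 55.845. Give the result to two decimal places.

4.52 percentage points

First mineral: 84.255 g Si in 428.608 g formula = 19.66 wt% Si.
Second mineral: 28.085 g Si in 185.478 g formula = 15.14 wt% Si.
19.66% − 15.14% gives a difference of 4.52 percentage points.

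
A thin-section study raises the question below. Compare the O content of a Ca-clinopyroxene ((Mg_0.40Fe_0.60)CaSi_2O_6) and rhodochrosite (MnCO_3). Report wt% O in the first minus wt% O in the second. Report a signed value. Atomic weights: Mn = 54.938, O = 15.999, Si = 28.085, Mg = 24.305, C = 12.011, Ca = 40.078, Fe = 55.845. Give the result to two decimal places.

-0.99 percentage points

M((Mg_0.40Fe_0.60)CaSi_2O_6) = 235.471 g/mol, so wt% O = 95.994/235.471 × 100 = 40.77%.
M(MnCO_3) = 114.946 g/mol, so wt% O = 47.997/114.946 × 100 = 41.76%.
40.77 − 41.76 = -0.99 pp.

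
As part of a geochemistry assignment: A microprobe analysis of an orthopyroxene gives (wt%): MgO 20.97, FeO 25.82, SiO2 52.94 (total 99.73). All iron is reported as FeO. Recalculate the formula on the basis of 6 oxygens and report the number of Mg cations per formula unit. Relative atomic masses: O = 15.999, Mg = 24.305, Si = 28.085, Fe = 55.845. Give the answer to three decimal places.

MgO: 20.97/40.304 = 0.52030 mol → 0.52030 mol Mg, 0.52030 mol O.
FeO: 25.82/71.844 = 0.35939 mol → 0.35939 mol Fe, 0.35939 mol O.
SiO2: 52.94/60.083 = 0.88111 mol → 0.88111 mol Si, 1.76222 mol O.
Total oxygen = 2.64191 mol. Normalization factor = 6/2.64191 = 2.27108.
Mg per 6 O = 0.52030 × 2.27108 = 1.182.

1.182 Mg apfu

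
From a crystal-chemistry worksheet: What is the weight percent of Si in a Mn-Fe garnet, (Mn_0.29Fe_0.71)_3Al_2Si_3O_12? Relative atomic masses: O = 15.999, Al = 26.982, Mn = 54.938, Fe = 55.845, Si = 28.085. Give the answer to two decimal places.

16.95 wt%

Formula mass = 0.87*54.938 + 2.13*55.845 + 2*26.982 + 3*28.085 + 12*15.999 = 496.953 g/mol, of which 84.255 g is Si.
So Si makes up 84.255/496.953 = 0.1695 of the mass, i.e. 16.95%.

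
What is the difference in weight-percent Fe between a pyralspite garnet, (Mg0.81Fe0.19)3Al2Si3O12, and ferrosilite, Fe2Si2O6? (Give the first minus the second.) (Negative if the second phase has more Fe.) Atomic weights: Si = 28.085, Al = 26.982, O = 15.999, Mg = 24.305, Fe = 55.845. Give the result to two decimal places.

-34.77 percentage points

M((Mg0.81Fe0.19)3Al2Si3O12) = 421.100 g/mol, so wt% Fe = 31.832/421.100 × 100 = 7.56%.
M(Fe2Si2O6) = 263.854 g/mol, so wt% Fe = 111.690/263.854 × 100 = 42.33%.
7.56 − 42.33 = -34.77 pp.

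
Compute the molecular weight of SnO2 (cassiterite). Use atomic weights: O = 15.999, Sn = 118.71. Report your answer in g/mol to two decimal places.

150.71 g/mol

M = 1*118.71 + 2*15.999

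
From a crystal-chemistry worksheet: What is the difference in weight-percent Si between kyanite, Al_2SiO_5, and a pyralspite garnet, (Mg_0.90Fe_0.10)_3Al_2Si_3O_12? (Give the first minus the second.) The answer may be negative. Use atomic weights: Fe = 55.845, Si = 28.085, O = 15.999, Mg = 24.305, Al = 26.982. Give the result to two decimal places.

-3.09 percentage points

Si in Al_2SiO_5: molar mass 162.044 g/mol; 1×28.085 = 28.085 g → 17.33 wt%.
Si in (Mg_0.90Fe_0.10)_3Al_2Si_3O_12: molar mass 412.584 g/mol; 3×28.085 = 84.255 g → 20.42 wt%.
Difference = 17.33 − 20.42 = -3.09 percentage points.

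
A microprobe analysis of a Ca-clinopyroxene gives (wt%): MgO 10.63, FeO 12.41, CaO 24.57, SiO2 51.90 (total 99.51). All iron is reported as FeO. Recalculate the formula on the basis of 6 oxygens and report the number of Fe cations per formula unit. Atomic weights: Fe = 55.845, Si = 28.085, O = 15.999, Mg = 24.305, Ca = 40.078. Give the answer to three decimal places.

0.398 Fe apfu

10.63 wt% MgO ÷ 40.304 g/mol = 0.26375 mol, giving 0.26375 Mg and 0.26375 O.
12.41 wt% FeO ÷ 71.844 g/mol = 0.17274 mol, giving 0.17274 Fe and 0.17274 O.
24.57 wt% CaO ÷ 56.077 g/mol = 0.43815 mol, giving 0.43815 Ca and 0.43815 O.
51.90 wt% SiO2 ÷ 60.083 g/mol = 0.86381 mol, giving 0.86381 Si and 1.72762 O.
Oxygen sums to 2.60226; scaling by 6/2.60226 = 2.30569 puts the formula on 6 O.
Fe: 0.17274 × 2.30569 = 0.398 atoms per formula unit.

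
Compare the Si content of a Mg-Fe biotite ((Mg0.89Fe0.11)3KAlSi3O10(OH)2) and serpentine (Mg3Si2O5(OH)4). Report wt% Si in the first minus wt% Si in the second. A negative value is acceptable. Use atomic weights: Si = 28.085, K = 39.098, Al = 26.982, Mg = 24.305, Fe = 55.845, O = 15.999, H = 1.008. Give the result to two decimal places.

-0.57 percentage points

M((Mg0.89Fe0.11)3KAlSi3O10(OH)2) = 427.662 g/mol, so wt% Si = 84.255/427.662 × 100 = 19.70%.
M(Mg3Si2O5(OH)4) = 277.108 g/mol, so wt% Si = 56.170/277.108 × 100 = 20.27%.
19.70 − 20.27 = -0.57 pp.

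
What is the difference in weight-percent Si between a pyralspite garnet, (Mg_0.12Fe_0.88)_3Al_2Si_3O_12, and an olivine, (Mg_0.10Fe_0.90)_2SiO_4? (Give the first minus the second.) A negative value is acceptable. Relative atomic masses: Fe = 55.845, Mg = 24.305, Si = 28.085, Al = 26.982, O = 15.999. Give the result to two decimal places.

3.10 percentage points

M((Mg_0.12Fe_0.88)_3Al_2Si_3O_12) = 486.388 g/mol, so wt% Si = 84.255/486.388 × 100 = 17.32%.
M((Mg_0.10Fe_0.90)_2SiO_4) = 197.463 g/mol, so wt% Si = 28.085/197.463 × 100 = 14.22%.
17.32 − 14.22 = 3.10 pp.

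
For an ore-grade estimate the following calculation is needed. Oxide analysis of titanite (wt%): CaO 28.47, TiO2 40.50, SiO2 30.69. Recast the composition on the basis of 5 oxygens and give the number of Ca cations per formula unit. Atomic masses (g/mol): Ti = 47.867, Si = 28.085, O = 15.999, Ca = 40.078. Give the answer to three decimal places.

CaO: 28.47/56.077 = 0.50769 mol → 0.50769 mol Ca, 0.50769 mol O.
TiO2: 40.50/79.865 = 0.50711 mol → 0.50711 mol Ti, 1.01422 mol O.
SiO2: 30.69/60.083 = 0.51079 mol → 0.51079 mol Si, 1.02158 mol O.
Total oxygen = 2.54349 mol. Normalization factor = 5/2.54349 = 1.96580.
Ca per 5 O = 0.50769 × 1.96580 = 0.998.

0.998 Ca apfu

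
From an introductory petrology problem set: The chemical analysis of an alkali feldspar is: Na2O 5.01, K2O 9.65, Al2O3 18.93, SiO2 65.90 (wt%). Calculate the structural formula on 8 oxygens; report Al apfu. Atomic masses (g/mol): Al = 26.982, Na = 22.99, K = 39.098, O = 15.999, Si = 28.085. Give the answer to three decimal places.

Na2O: 5.01/61.979 = 0.08083 mol → 0.16166 mol Na, 0.08083 mol O.
K2O: 9.65/94.195 = 0.10245 mol → 0.20490 mol K, 0.10245 mol O.
Al2O3: 18.93/101.961 = 0.18566 mol → 0.37132 mol Al, 0.55698 mol O.
SiO2: 65.90/60.083 = 1.09682 mol → 1.09682 mol Si, 2.19364 mol O.
Total oxygen = 2.93390 mol. Normalization factor = 8/2.93390 = 2.72675.
Al per 8 O = 0.37132 × 2.72675 = 1.012.

1.012 Al apfu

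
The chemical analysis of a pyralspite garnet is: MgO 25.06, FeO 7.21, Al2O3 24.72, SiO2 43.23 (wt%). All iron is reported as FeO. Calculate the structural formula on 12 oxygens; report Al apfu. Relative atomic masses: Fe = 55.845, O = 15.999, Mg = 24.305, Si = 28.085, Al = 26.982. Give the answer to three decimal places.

2.014 Al apfu

MgO: 25.06/40.304 = 0.62177 mol → 0.62177 mol Mg, 0.62177 mol O.
FeO: 7.21/71.844 = 0.10036 mol → 0.10036 mol Fe, 0.10036 mol O.
Al2O3: 24.72/101.961 = 0.24245 mol → 0.48490 mol Al, 0.72735 mol O.
SiO2: 43.23/60.083 = 0.71950 mol → 0.71950 mol Si, 1.43900 mol O.
Total oxygen = 2.88848 mol. Normalization factor = 12/2.88848 = 4.15443.
Al per 12 O = 0.48490 × 4.15443 = 2.014.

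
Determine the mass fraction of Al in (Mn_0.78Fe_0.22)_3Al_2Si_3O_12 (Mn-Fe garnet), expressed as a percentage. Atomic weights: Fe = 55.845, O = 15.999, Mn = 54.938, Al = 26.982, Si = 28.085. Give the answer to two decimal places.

M((Mn_0.78Fe_0.22)_3Al_2Si_3O_12) = 495.620 g/mol.
Al contributes 2 × 26.982 = 53.964 g per mole.
53.964/495.620 = 0.1089 → 10.89%.

10.89 mass %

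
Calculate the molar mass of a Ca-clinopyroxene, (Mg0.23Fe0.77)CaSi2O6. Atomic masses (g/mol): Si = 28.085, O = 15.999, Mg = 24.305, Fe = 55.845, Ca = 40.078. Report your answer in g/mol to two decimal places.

240.83 g/mol

M = 0.23×24.305 + 0.77×55.845 + 1×40.078 + 2×28.085 + 6×15.999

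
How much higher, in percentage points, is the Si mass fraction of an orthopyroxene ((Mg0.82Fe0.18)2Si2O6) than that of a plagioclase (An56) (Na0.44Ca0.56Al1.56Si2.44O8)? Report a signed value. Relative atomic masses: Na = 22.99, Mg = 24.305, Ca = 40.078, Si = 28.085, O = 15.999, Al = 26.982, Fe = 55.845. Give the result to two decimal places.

1.21 percentage points

M((Mg0.82Fe0.18)2Si2O6) = 212.128 g/mol, so wt% Si = 56.170/212.128 × 100 = 26.48%.
M(Na0.44Ca0.56Al1.56Si2.44O8) = 271.171 g/mol, so wt% Si = 68.527/271.171 × 100 = 25.27%.
26.48 − 25.27 = 1.21 pp.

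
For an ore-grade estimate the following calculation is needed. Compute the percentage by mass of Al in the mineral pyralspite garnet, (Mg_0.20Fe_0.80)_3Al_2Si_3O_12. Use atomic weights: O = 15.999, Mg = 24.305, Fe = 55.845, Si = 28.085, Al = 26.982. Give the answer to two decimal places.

11.27 mass %

Formula mass = 0.60×24.305 + 2.40×55.845 + 2×26.982 + 3×28.085 + 12×15.999 = 478.818 g/mol, of which 53.964 g is Al.
So Al makes up 53.964/478.818 = 0.1127 of the mass, i.e. 11.27%.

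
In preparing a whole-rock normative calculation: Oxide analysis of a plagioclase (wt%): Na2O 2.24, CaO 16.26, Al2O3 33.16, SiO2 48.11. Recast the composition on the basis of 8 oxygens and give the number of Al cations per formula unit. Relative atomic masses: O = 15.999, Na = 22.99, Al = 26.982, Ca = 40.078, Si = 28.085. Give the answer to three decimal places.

Na2O (M=61.979): mol = 0.03614; Na = 0.07228, O = 0.03614.
CaO (M=56.077): mol = 0.28996; Ca = 0.28996, O = 0.28996.
Al2O3 (M=101.961): mol = 0.32522; Al = 0.65044, O = 0.97566.
SiO2 (M=60.083): mol = 0.80073; Si = 0.80073, O = 1.60146.
ΣO = 2.90322; factor = 8/ΣO = 2.75556.
Al apfu = 0.65044 × 2.75556 = 1.792.

1.792 Al apfu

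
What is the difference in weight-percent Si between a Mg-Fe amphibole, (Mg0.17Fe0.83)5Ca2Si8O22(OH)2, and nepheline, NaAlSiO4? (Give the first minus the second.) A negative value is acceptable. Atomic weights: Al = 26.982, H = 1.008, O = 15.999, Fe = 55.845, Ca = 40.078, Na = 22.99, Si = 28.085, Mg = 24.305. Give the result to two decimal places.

4.05 percentage points

First mineral: 224.680 g Si in 943.244 g formula = 23.82 wt% Si.
Second mineral: 28.085 g Si in 142.053 g formula = 19.77 wt% Si.
23.82% − 19.77% gives a difference of 4.05 percentage points.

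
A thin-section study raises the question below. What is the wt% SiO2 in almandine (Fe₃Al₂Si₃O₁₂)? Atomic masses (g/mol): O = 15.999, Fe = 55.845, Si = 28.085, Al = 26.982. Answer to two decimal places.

36.21 wt%

Molar mass of Fe₃Al₂Si₃O₁₂ = 3·55.845 + 2·26.982 + 3·28.085 + 12·15.999 = 497.742 g/mol.
Each formula unit contains 3 Si, equivalent to 3/1 = 3.0000 mol SiO2.
M(SiO2) = 1×28.085 + 2×15.999 = 60.083 g/mol.
Mass of SiO2 per formula unit = 3.0000 × 60.083 = 180.249 g.
SiO2 wt% = 180.249 / 497.742 × 100 = 36.21%.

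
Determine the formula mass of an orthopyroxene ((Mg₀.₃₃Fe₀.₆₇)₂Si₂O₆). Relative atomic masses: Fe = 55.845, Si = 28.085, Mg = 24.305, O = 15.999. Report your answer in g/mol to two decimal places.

243.04 g/mol

M = 0.66×24.305 + 1.34×55.845 + 2×28.085 + 6×15.999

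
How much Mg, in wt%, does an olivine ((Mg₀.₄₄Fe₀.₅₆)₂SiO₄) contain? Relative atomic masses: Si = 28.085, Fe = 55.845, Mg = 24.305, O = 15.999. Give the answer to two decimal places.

Molar mass of (Mg₀.₄₄Fe₀.₅₆)₂SiO₄: 0.88×24.305 + 1.12×55.845 + 1×28.085 + 4×15.999 = 176.016 g/mol.
Mass of Mg per formula unit: 0.88 × 24.305 = 21.388 g.
Weight fraction Mg = 21.388 / 176.016 = 0.1215.

12.15 wt%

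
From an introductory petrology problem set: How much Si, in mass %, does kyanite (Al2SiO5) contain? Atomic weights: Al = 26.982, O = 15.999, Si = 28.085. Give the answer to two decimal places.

Molar mass of Al2SiO5: 2·26.982 + 1·28.085 + 5·15.999 = 162.044 g/mol.
Mass of Si per formula unit: 1 × 28.085 = 28.085 g.
Weight fraction Si = 28.085 / 162.044 = 0.1733.

17.33 mass %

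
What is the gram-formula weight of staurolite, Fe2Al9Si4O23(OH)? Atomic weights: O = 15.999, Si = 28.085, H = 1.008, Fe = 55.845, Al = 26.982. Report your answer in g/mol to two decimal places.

M = 2(55.845) + 9(26.982) + 4(28.085) + 24(15.999) + 1(1.008)

851.85 g/mol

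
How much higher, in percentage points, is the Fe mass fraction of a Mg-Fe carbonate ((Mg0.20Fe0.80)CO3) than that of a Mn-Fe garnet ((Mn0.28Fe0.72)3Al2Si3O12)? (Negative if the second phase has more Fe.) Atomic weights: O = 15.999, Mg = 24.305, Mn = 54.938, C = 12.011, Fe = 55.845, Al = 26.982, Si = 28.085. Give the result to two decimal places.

16.51 percentage points

First mineral: 44.676 g Fe in 109.545 g formula = 40.78 wt% Fe.
Second mineral: 120.625 g Fe in 496.980 g formula = 24.27 wt% Fe.
40.78% − 24.27% gives a difference of 16.51 percentage points.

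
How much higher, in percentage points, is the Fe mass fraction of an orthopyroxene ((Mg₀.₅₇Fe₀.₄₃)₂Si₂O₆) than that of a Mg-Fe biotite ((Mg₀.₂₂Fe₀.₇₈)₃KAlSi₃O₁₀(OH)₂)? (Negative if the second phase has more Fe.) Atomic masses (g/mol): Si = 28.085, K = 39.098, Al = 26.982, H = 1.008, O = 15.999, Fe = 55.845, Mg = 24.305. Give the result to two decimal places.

-5.54 percentage points

Fe in (Mg₀.₅₇Fe₀.₄₃)₂Si₂O₆: molar mass 227.898 g/mol; 0.86×55.845 = 48.027 g → 21.07 wt%.
Fe in (Mg₀.₂₂Fe₀.₇₈)₃KAlSi₃O₁₀(OH)₂: molar mass 491.058 g/mol; 2.34×55.845 = 130.677 g → 26.61 wt%.
Difference = 21.07 − 26.61 = -5.54 percentage points.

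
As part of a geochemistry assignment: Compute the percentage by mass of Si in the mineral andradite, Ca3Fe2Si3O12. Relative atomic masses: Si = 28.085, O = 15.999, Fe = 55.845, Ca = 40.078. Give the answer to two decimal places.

16.58 wt%

Formula mass = 3·40.078 + 2·55.845 + 3·28.085 + 12·15.999 = 508.167 g/mol, of which 84.255 g is Si.
So Si makes up 84.255/508.167 = 0.1658 of the mass, i.e. 16.58%.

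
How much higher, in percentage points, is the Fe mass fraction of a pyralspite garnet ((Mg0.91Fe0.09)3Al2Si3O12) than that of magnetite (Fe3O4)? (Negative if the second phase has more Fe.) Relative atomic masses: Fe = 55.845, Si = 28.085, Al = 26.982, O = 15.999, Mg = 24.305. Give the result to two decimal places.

-68.70 percentage points

M((Mg0.91Fe0.09)3Al2Si3O12) = 411.638 g/mol, so wt% Fe = 15.078/411.638 × 100 = 3.66%.
M(Fe3O4) = 231.531 g/mol, so wt% Fe = 167.535/231.531 × 100 = 72.36%.
3.66 − 72.36 = -68.70 pp.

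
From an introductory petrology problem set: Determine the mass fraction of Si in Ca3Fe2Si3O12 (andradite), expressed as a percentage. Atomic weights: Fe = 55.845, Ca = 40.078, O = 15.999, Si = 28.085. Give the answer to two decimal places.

M(Ca3Fe2Si3O12) = 508.167 g/mol.
Si contributes 3 × 28.085 = 84.255 g per mole.
84.255/508.167 = 0.1658 → 16.58%.

16.58 mass %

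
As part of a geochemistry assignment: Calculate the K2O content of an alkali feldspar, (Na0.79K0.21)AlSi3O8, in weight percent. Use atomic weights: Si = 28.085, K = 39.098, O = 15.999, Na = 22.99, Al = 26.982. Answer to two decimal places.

3.72 wt%

Molar mass of (Na0.79K0.21)AlSi3O8 = 0.79·22.99 + 0.21·39.098 + 1·26.982 + 3·28.085 + 8·15.999 = 265.602 g/mol.
Each formula unit contains 0.21 K, equivalent to 0.21/2 = 0.1050 mol K2O.
M(K2O) = 2×39.098 + 1×15.999 = 94.195 g/mol.
Mass of K2O per formula unit = 0.1050 × 94.195 = 9.890 g.
K2O wt% = 9.890 / 265.602 × 100 = 3.72%.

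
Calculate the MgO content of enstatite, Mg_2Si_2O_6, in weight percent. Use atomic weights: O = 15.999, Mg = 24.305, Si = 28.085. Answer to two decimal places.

40.15 wt%

Molar mass of Mg_2Si_2O_6 = 2·24.305 + 2·28.085 + 6·15.999 = 200.774 g/mol.
Each formula unit contains 2 Mg, equivalent to 2/1 = 2.0000 mol MgO.
M(MgO) = 1×24.305 + 1×15.999 = 40.304 g/mol.
Mass of MgO per formula unit = 2.0000 × 40.304 = 80.608 g.
MgO wt% = 80.608 / 200.774 × 100 = 40.15%.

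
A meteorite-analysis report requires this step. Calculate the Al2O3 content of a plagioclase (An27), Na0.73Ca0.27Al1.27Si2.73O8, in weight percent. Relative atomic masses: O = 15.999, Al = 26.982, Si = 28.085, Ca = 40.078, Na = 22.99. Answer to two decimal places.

Formula mass = 266.535 g/mol.
1.27 Al → 0.6350 mol Al2O3 per formula unit; M(Al2O3) = 101.961, so Al2O3 mass = 64.745 g.
64.745/266.535 × 100 = 24.29 wt%.

24.29 wt%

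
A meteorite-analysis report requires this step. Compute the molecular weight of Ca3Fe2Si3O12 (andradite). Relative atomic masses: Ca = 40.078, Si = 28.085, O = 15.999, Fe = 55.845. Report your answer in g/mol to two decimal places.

M = 3*40.078 + 2*55.845 + 3*28.085 + 12*15.999

508.17 g/mol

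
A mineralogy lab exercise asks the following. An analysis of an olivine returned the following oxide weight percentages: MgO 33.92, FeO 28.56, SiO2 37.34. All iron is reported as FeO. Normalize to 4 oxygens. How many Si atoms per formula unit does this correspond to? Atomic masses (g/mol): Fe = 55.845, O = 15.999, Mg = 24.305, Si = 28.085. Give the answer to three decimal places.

33.92 wt% MgO ÷ 40.304 g/mol = 0.84160 mol, giving 0.84160 Mg and 0.84160 O.
28.56 wt% FeO ÷ 71.844 g/mol = 0.39753 mol, giving 0.39753 Fe and 0.39753 O.
37.34 wt% SiO2 ÷ 60.083 g/mol = 0.62147 mol, giving 0.62147 Si and 1.24294 O.
Oxygen sums to 2.48207; scaling by 4/2.48207 = 1.61156 puts the formula on 4 O.
Si: 0.62147 × 1.61156 = 1.002 atoms per formula unit.

1.002 Si apfu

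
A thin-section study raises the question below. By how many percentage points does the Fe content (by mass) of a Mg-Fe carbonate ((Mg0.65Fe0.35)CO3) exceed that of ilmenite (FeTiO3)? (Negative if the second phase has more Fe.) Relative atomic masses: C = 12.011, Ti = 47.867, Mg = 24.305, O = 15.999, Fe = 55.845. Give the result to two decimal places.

Fe in (Mg0.65Fe0.35)CO3: molar mass 95.352 g/mol; 0.35×55.845 = 19.546 g → 20.50 wt%.
Fe in FeTiO3: molar mass 151.709 g/mol; 1×55.845 = 55.845 g → 36.81 wt%.
Difference = 20.50 − 36.81 = -16.31 percentage points.

-16.31 percentage points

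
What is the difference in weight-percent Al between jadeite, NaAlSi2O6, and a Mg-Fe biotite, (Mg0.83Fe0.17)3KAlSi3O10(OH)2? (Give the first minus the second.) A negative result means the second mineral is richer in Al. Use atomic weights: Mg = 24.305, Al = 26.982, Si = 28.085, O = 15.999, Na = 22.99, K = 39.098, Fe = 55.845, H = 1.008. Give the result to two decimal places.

M(NaAlSi2O6) = 202.136 g/mol, so wt% Al = 26.982/202.136 × 100 = 13.35%.
M((Mg0.83Fe0.17)3KAlSi3O10(OH)2) = 433.339 g/mol, so wt% Al = 26.982/433.339 × 100 = 6.23%.
13.35 − 6.23 = 7.12 pp.

7.12 percentage points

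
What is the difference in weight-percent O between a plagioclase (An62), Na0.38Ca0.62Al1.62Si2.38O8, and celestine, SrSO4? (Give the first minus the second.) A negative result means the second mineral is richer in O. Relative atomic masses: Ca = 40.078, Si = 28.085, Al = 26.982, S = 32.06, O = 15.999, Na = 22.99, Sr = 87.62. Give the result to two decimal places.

M(Na0.38Ca0.62Al1.62Si2.38O8) = 272.130 g/mol, so wt% O = 127.992/272.130 × 100 = 47.03%.
M(SrSO4) = 183.676 g/mol, so wt% O = 63.996/183.676 × 100 = 34.84%.
47.03 − 34.84 = 12.19 pp.

12.19 percentage points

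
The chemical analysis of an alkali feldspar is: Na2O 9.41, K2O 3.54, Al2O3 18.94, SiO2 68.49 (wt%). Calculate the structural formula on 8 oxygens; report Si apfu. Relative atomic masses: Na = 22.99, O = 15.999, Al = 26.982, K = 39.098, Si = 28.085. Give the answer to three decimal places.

3.013 Si apfu

Na2O: 9.41/61.979 = 0.15183 mol → 0.30366 mol Na, 0.15183 mol O.
K2O: 3.54/94.195 = 0.03758 mol → 0.07516 mol K, 0.03758 mol O.
Al2O3: 18.94/101.961 = 0.18576 mol → 0.37152 mol Al, 0.55728 mol O.
SiO2: 68.49/60.083 = 1.13992 mol → 1.13992 mol Si, 2.27984 mol O.
Total oxygen = 3.02653 mol. Normalization factor = 8/3.02653 = 2.64329.
Si per 8 O = 1.13992 × 2.64329 = 3.013.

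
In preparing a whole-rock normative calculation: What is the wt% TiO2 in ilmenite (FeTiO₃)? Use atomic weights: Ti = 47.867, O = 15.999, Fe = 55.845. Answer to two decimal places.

52.64 wt%

M(FeTiO₃) = 151.709 g/mol; M(TiO2) = 79.865 g/mol.
Moles TiO2 per formula unit = 1 Ti ÷ 1 = 1.0000.
TiO2 fraction = (1.0000 × 79.865) / 151.709 = 79.865/151.709 = 0.5264.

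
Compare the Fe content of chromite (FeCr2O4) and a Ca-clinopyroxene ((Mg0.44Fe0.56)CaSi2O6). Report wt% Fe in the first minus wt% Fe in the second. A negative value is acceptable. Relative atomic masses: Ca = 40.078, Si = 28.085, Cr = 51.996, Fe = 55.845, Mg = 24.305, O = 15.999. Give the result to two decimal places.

11.60 percentage points

M(FeCr2O4) = 223.833 g/mol, so wt% Fe = 55.845/223.833 × 100 = 24.95%.
M((Mg0.44Fe0.56)CaSi2O6) = 234.209 g/mol, so wt% Fe = 31.273/234.209 × 100 = 13.35%.
24.95 − 13.35 = 11.60 pp.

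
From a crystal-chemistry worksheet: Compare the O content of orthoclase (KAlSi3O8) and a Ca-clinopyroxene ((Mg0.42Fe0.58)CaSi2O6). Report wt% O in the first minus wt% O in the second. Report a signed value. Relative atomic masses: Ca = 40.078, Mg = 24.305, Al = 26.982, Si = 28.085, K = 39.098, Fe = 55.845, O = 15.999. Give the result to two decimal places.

First mineral: 127.992 g O in 278.327 g formula = 45.99 wt% O.
Second mineral: 95.994 g O in 234.840 g formula = 40.88 wt% O.
45.99% − 40.88% gives a difference of 5.11 percentage points.

5.11 percentage points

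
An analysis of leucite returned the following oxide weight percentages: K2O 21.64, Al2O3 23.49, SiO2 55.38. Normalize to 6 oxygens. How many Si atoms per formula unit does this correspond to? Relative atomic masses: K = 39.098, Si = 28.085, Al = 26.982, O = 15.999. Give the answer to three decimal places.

2.001 Si apfu

21.64 wt% K2O ÷ 94.195 g/mol = 0.22974 mol, giving 0.45948 K and 0.22974 O.
23.49 wt% Al2O3 ÷ 101.961 g/mol = 0.23038 mol, giving 0.46076 Al and 0.69114 O.
55.38 wt% SiO2 ÷ 60.083 g/mol = 0.92172 mol, giving 0.92172 Si and 1.84344 O.
Oxygen sums to 2.76432; scaling by 6/2.76432 = 2.17052 puts the formula on 6 O.
Si: 0.92172 × 2.17052 = 2.001 atoms per formula unit.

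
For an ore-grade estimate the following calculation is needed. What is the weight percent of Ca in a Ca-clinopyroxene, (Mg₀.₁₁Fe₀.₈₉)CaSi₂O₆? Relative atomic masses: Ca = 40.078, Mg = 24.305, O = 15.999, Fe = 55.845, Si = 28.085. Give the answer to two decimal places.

16.38 wt%

Formula mass = 0.11×24.305 + 0.89×55.845 + 1×40.078 + 2×28.085 + 6×15.999 = 244.618 g/mol, of which 40.078 g is Ca.
So Ca makes up 40.078/244.618 = 0.1638 of the mass, i.e. 16.38%.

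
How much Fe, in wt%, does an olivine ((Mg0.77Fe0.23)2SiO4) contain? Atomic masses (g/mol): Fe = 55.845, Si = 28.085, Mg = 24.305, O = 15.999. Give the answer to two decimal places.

16.55 wt%

M((Mg0.77Fe0.23)2SiO4) = 155.199 g/mol.
Fe contributes 0.46 × 55.845 = 25.689 g per mole.
25.689/155.199 = 0.1655 → 16.55%.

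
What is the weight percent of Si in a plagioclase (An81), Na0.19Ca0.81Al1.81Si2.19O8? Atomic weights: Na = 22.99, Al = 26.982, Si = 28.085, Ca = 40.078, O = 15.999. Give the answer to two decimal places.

22.35 mass %

Molar mass of Na0.19Ca0.81Al1.81Si2.19O8: 0.19*22.99 + 0.81*40.078 + 1.81*26.982 + 2.19*28.085 + 8*15.999 = 275.167 g/mol.
Mass of Si per formula unit: 2.19 × 28.085 = 61.506 g.
Weight fraction Si = 61.506 / 275.167 = 0.2235.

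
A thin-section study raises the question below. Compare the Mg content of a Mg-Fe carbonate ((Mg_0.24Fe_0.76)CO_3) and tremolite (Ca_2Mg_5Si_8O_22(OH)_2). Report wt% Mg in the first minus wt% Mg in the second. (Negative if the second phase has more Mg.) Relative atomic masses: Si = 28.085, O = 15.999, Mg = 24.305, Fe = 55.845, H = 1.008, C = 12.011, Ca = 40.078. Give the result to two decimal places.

M((Mg_0.24Fe_0.76)CO_3) = 108.283 g/mol, so wt% Mg = 5.833/108.283 × 100 = 5.39%.
M(Ca_2Mg_5Si_8O_22(OH)_2) = 812.353 g/mol, so wt% Mg = 121.525/812.353 × 100 = 14.96%.
5.39 − 14.96 = -9.57 pp.

-9.57 percentage points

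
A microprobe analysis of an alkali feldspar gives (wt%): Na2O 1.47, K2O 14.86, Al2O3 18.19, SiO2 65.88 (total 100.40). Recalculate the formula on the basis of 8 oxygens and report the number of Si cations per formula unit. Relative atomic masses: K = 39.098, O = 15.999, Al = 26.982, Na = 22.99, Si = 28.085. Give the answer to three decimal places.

Na2O (M=61.979): mol = 0.02372; Na = 0.04744, O = 0.02372.
K2O (M=94.195): mol = 0.15776; K = 0.31552, O = 0.15776.
Al2O3 (M=101.961): mol = 0.17840; Al = 0.35680, O = 0.53520.
SiO2 (M=60.083): mol = 1.09648; Si = 1.09648, O = 2.19296.
ΣO = 2.90964; factor = 8/ΣO = 2.74948.
Si apfu = 1.09648 × 2.74948 = 3.015.

3.015 Si apfu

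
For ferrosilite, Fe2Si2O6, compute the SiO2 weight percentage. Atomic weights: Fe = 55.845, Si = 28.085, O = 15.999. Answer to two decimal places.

45.54 wt%

Molar mass of Fe2Si2O6 = 2×55.845 + 2×28.085 + 6×15.999 = 263.854 g/mol.
Each formula unit contains 2 Si, equivalent to 2/1 = 2.0000 mol SiO2.
M(SiO2) = 1×28.085 + 2×15.999 = 60.083 g/mol.
Mass of SiO2 per formula unit = 2.0000 × 60.083 = 120.166 g.
SiO2 wt% = 120.166 / 263.854 × 100 = 45.54%.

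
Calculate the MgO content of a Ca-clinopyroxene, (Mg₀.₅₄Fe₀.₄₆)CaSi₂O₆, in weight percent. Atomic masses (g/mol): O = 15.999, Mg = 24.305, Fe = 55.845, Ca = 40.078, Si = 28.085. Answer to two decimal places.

9.42 wt%

Molar mass of (Mg₀.₅₄Fe₀.₄₆)CaSi₂O₆ = 0.54*24.305 + 0.46*55.845 + 1*40.078 + 2*28.085 + 6*15.999 = 231.055 g/mol.
Each formula unit contains 0.54 Mg, equivalent to 0.54/1 = 0.5400 mol MgO.
M(MgO) = 1×24.305 + 1×15.999 = 40.304 g/mol.
Mass of MgO per formula unit = 0.5400 × 40.304 = 21.764 g.
MgO wt% = 21.764 / 231.055 × 100 = 9.42%.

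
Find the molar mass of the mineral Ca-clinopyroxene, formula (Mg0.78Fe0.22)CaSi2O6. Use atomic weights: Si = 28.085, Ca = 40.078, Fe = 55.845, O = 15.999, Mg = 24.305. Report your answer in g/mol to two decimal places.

223.49 g/mol

Mg: 0.78 × 24.305 = 18.9579
Fe: 0.22 × 55.845 = 12.2859
Ca: 1 × 40.078 = 40.0780
Si: 2 × 28.085 = 56.1700
O: 6 × 15.999 = 95.9940
Summing the contributions gives the formula mass.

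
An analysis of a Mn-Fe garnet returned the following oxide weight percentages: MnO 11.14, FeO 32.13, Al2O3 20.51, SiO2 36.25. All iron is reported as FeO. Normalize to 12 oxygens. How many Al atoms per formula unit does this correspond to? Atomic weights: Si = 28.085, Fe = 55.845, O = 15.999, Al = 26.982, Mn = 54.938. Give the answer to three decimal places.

2.000 Al apfu

MnO: 11.14/70.937 = 0.15704 mol → 0.15704 mol Mn, 0.15704 mol O.
FeO: 32.13/71.844 = 0.44722 mol → 0.44722 mol Fe, 0.44722 mol O.
Al2O3: 20.51/101.961 = 0.20116 mol → 0.40232 mol Al, 0.60348 mol O.
SiO2: 36.25/60.083 = 0.60333 mol → 0.60333 mol Si, 1.20666 mol O.
Total oxygen = 2.41440 mol. Normalization factor = 12/2.41440 = 4.97018.
Al per 12 O = 0.40232 × 4.97018 = 2.000.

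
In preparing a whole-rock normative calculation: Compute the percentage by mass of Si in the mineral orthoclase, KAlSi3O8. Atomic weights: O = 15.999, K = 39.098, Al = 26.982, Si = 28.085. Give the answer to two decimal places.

30.27 mass %

M(KAlSi3O8) = 278.327 g/mol.
Si contributes 3 × 28.085 = 84.255 g per mole.
84.255/278.327 = 0.3027 → 30.27%.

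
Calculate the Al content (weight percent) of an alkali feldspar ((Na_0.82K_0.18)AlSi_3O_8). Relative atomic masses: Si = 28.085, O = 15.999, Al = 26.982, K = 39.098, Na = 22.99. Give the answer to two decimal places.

10.18 weight percent

M((Na_0.82K_0.18)AlSi_3O_8) = 265.118 g/mol.
Al contributes 1 × 26.982 = 26.982 g per mole.
26.982/265.118 = 0.1018 → 10.18%.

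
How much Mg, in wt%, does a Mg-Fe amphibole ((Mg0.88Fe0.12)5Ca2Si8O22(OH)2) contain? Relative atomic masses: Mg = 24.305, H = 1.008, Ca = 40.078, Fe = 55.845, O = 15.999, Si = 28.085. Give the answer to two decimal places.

12.86 wt%

M((Mg0.88Fe0.12)5Ca2Si8O22(OH)2) = 831.277 g/mol.
Mg contributes 4.40 × 24.305 = 106.942 g per mole.
106.942/831.277 = 0.1286 → 12.86%.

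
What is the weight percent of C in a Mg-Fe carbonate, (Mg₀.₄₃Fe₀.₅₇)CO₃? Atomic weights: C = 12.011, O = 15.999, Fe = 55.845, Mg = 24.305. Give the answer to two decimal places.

M((Mg₀.₄₃Fe₀.₅₇)CO₃) = 102.291 g/mol.
C contributes 1 × 12.011 = 12.011 g per mole.
12.011/102.291 = 0.1174 → 11.74%.

11.74 weight percent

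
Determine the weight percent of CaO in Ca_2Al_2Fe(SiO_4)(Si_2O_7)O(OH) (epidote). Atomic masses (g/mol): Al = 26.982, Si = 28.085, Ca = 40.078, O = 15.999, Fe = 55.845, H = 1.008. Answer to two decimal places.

Formula mass = 483.215 g/mol.
2 Ca → 2.0000 mol CaO per formula unit; M(CaO) = 56.077, so CaO mass = 112.154 g.
112.154/483.215 × 100 = 23.21 wt%.

23.21 wt%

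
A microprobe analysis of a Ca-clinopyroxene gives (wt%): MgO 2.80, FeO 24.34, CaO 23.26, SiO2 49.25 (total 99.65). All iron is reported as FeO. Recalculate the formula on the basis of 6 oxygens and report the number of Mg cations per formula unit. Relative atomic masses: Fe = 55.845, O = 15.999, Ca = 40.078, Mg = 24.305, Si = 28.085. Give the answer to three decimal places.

0.169 Mg apfu

2.80 wt% MgO ÷ 40.304 g/mol = 0.06947 mol, giving 0.06947 Mg and 0.06947 O.
24.34 wt% FeO ÷ 71.844 g/mol = 0.33879 mol, giving 0.33879 Fe and 0.33879 O.
23.26 wt% CaO ÷ 56.077 g/mol = 0.41479 mol, giving 0.41479 Ca and 0.41479 O.
49.25 wt% SiO2 ÷ 60.083 g/mol = 0.81970 mol, giving 0.81970 Si and 1.63940 O.
Oxygen sums to 2.46245; scaling by 6/2.46245 = 2.43660 puts the formula on 6 O.
Mg: 0.06947 × 2.43660 = 0.169 atoms per formula unit.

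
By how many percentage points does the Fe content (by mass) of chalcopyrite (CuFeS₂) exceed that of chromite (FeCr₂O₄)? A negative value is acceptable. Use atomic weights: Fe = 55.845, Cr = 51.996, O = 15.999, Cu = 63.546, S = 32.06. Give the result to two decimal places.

5.48 percentage points

M(CuFeS₂) = 183.511 g/mol, so wt% Fe = 55.845/183.511 × 100 = 30.43%.
M(FeCr₂O₄) = 223.833 g/mol, so wt% Fe = 55.845/223.833 × 100 = 24.95%.
30.43 − 24.95 = 5.48 pp.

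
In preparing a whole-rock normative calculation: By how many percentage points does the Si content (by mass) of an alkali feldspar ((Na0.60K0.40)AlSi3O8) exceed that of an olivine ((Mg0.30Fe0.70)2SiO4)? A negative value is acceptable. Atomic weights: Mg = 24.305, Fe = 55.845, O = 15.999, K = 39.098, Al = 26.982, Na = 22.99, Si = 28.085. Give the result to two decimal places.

16.17 percentage points

First mineral: 84.255 g Si in 268.662 g formula = 31.36 wt% Si.
Second mineral: 28.085 g Si in 184.847 g formula = 15.19 wt% Si.
31.36% − 15.19% gives a difference of 16.17 percentage points.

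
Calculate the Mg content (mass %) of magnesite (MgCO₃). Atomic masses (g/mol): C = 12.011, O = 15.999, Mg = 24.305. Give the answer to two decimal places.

28.83 mass %

Formula mass = 1×24.305 + 1×12.011 + 3×15.999 = 84.313 g/mol, of which 24.305 g is Mg.
So Mg makes up 24.305/84.313 = 0.2883 of the mass, i.e. 28.83%.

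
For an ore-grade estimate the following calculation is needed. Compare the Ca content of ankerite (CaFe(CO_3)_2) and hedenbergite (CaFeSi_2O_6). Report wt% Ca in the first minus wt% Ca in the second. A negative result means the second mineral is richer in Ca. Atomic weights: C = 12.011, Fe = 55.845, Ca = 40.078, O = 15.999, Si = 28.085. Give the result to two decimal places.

Ca in CaFe(CO_3)_2: molar mass 215.939 g/mol; 1×40.078 = 40.078 g → 18.56 wt%.
Ca in CaFeSi_2O_6: molar mass 248.087 g/mol; 1×40.078 = 40.078 g → 16.15 wt%.
Difference = 18.56 − 16.15 = 2.41 percentage points.

2.41 percentage points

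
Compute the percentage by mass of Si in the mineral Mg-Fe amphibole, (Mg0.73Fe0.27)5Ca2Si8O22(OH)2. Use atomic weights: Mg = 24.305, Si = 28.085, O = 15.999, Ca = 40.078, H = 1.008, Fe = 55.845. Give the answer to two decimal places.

26.28 mass %

M((Mg0.73Fe0.27)5Ca2Si8O22(OH)2) = 854.932 g/mol.
Si contributes 8 × 28.085 = 224.680 g per mole.
224.680/854.932 = 0.2628 → 26.28%.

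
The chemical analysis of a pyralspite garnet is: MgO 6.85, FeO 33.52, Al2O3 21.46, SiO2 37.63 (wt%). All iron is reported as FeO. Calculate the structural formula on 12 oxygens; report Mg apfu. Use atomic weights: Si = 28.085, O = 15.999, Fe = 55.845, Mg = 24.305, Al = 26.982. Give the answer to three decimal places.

MgO (M=40.304): mol = 0.16996; Mg = 0.16996, O = 0.16996.
FeO (M=71.844): mol = 0.46657; Fe = 0.46657, O = 0.46657.
Al2O3 (M=101.961): mol = 0.21047; Al = 0.42094, O = 0.63141.
SiO2 (M=60.083): mol = 0.62630; Si = 0.62630, O = 1.25260.
ΣO = 2.52054; factor = 12/ΣO = 4.76088.
Mg apfu = 0.16996 × 4.76088 = 0.809.

0.809 Mg apfu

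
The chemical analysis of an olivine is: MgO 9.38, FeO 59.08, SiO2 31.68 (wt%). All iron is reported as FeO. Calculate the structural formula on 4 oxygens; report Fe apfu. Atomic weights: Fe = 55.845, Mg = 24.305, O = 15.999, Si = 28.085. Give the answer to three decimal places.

MgO (M=40.304): mol = 0.23273; Mg = 0.23273, O = 0.23273.
FeO (M=71.844): mol = 0.82234; Fe = 0.82234, O = 0.82234.
SiO2 (M=60.083): mol = 0.52727; Si = 0.52727, O = 1.05454.
ΣO = 2.10961; factor = 4/ΣO = 1.89609.
Fe apfu = 0.82234 × 1.89609 = 1.559.

1.559 Fe apfu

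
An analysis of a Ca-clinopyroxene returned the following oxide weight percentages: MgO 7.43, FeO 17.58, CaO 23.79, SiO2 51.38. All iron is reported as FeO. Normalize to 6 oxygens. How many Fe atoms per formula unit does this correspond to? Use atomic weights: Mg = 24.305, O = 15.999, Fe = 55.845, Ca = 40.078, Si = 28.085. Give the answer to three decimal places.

MgO (M=40.304): mol = 0.18435; Mg = 0.18435, O = 0.18435.
FeO (M=71.844): mol = 0.24470; Fe = 0.24470, O = 0.24470.
CaO (M=56.077): mol = 0.42424; Ca = 0.42424, O = 0.42424.
SiO2 (M=60.083): mol = 0.85515; Si = 0.85515, O = 1.71030.
ΣO = 2.56359; factor = 6/ΣO = 2.34047.
Fe apfu = 0.24470 × 2.34047 = 0.573.

0.573 Fe apfu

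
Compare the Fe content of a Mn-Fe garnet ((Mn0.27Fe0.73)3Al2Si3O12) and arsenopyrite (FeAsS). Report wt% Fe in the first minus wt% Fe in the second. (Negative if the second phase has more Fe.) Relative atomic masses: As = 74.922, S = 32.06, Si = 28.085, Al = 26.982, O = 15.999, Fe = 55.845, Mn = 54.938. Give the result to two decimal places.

First mineral: 122.301 g Fe in 497.007 g formula = 24.61 wt% Fe.
Second mineral: 55.845 g Fe in 162.827 g formula = 34.30 wt% Fe.
24.61% − 34.30% gives a difference of -9.69 percentage points.

-9.69 percentage points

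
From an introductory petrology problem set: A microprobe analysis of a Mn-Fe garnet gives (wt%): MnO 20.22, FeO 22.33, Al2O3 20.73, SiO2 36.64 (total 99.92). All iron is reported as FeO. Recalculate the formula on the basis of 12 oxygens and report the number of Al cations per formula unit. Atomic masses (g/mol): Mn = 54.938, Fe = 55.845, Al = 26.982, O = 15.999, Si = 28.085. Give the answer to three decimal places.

2.012 Al apfu

MnO: 20.22/70.937 = 0.28504 mol → 0.28504 mol Mn, 0.28504 mol O.
FeO: 22.33/71.844 = 0.31081 mol → 0.31081 mol Fe, 0.31081 mol O.
Al2O3: 20.73/101.961 = 0.20331 mol → 0.40662 mol Al, 0.60993 mol O.
SiO2: 36.64/60.083 = 0.60982 mol → 0.60982 mol Si, 1.21964 mol O.
Total oxygen = 2.42542 mol. Normalization factor = 12/2.42542 = 4.94760.
Al per 12 O = 0.40662 × 4.94760 = 2.012.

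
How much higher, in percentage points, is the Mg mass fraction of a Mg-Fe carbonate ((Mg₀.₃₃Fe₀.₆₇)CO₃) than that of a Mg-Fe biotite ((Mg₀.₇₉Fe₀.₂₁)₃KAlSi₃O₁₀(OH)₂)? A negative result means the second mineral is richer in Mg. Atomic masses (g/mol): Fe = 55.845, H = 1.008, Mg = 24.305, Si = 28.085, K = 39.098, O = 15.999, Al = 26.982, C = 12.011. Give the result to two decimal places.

M((Mg₀.₃₃Fe₀.₆₇)CO₃) = 105.445 g/mol, so wt% Mg = 8.021/105.445 × 100 = 7.61%.
M((Mg₀.₇₉Fe₀.₂₁)₃KAlSi₃O₁₀(OH)₂) = 437.124 g/mol, so wt% Mg = 57.603/437.124 × 100 = 13.18%.
7.61 − 13.18 = -5.57 pp.

-5.57 percentage points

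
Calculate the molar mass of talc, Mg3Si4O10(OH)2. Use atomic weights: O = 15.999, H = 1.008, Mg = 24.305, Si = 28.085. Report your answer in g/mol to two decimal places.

379.26 g/mol

Mg: 3 × 24.305 = 72.9150
Si: 4 × 28.085 = 112.3400
O: 12 × 15.999 = 191.9880
H: 2 × 1.008 = 2.0160
Summing the contributions gives the formula mass.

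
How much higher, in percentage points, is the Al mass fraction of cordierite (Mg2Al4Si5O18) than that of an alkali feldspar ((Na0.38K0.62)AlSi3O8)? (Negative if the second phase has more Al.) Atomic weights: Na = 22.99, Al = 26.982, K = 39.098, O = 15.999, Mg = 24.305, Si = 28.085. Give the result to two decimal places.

8.54 percentage points

Al in Mg2Al4Si5O18: molar mass 584.945 g/mol; 4×26.982 = 107.928 g → 18.45 wt%.
Al in (Na0.38K0.62)AlSi3O8: molar mass 272.206 g/mol; 1×26.982 = 26.982 g → 9.91 wt%.
Difference = 18.45 − 9.91 = 8.54 percentage points.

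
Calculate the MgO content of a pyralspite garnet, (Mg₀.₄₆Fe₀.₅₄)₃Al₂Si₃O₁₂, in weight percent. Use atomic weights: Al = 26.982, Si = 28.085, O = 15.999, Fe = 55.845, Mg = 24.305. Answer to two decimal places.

12.25 wt%

Formula mass = 454.217 g/mol.
1.38 Mg → 1.3800 mol MgO per formula unit; M(MgO) = 40.304, so MgO mass = 55.620 g.
55.620/454.217 × 100 = 12.25 wt%.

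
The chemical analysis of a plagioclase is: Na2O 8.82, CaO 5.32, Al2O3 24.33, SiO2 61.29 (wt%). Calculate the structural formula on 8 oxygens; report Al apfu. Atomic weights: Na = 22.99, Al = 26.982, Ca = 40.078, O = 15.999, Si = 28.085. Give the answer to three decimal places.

1.276 Al apfu

Na2O (M=61.979): mol = 0.14231; Na = 0.28462, O = 0.14231.
CaO (M=56.077): mol = 0.09487; Ca = 0.09487, O = 0.09487.
Al2O3 (M=101.961): mol = 0.23862; Al = 0.47724, O = 0.71586.
SiO2 (M=60.083): mol = 1.02009; Si = 1.02009, O = 2.04018.
ΣO = 2.99322; factor = 8/ΣO = 2.67271.
Al apfu = 0.47724 × 2.67271 = 1.276.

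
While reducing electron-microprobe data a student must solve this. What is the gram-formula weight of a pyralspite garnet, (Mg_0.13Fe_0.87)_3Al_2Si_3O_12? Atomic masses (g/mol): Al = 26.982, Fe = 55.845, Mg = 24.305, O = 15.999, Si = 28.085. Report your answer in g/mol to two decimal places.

485.44 g/mol

M = 0.39*24.305 + 2.61*55.845 + 2*26.982 + 3*28.085 + 12*15.999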